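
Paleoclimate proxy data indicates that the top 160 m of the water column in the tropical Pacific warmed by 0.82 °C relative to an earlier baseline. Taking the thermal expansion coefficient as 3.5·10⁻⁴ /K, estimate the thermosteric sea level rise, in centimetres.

4.6 cm of thermosteric rise

Δh = αΔT·H = 3.5×10⁻⁴ × 0.82 × 160 = 0.04592 m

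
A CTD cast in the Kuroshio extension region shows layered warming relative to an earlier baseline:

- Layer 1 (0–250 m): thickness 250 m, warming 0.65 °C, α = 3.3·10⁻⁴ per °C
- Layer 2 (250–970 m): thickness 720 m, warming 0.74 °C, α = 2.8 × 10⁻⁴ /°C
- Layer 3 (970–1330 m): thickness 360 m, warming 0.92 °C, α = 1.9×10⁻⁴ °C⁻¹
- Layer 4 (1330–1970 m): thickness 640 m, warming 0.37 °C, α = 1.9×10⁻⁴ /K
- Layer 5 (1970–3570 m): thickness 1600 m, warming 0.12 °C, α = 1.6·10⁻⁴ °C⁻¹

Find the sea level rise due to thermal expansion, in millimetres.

0.65 × 250 × 3.3×10⁻⁴ = 0.053625 m
250–970 m: 720 × 0.74 × 2.8×10⁻⁴ = 0.149184 m
360 × 1.9×10⁻⁴ × 0.92 = 0.062928 m
1330–1970 m: 640 × 0.37 × 1.9×10⁻⁴ = 0.044992 m
1970–3570 m: 1600 × 0.12 × 1.6×10⁻⁴ = 0.03072 m
Δh = 0.053625 + 0.149184 + 0.062928 + 0.044992 + 0.03072 = 0.341449 m ≈ 341 mm

341 mm of thermosteric rise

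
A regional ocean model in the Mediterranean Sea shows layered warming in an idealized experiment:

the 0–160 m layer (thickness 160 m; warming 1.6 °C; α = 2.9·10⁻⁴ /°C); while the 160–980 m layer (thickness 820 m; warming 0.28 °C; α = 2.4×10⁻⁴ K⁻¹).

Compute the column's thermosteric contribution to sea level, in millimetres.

about 129 mm

2.9×10⁻⁴ × 160 × 1.6 = 0.07424 m
Layer 2: 0.28 × 2.4×10⁻⁴ × 820 = 0.055104 m
Δh = 0.07424 + 0.055104 = 0.129344 m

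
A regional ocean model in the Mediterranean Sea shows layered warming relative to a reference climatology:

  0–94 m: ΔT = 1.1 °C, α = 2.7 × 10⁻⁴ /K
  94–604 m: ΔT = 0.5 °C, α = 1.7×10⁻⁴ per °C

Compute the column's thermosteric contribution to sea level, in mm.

71.3 mm

Layer 1: 1.1 × 2.7×10⁻⁴ × 94 = 0.027918 m
94–604 m: 510 × 1.7×10⁻⁴ × 0.5 = 0.04335 m
Δh = 0.027918 + 0.04335 = 0.071268 m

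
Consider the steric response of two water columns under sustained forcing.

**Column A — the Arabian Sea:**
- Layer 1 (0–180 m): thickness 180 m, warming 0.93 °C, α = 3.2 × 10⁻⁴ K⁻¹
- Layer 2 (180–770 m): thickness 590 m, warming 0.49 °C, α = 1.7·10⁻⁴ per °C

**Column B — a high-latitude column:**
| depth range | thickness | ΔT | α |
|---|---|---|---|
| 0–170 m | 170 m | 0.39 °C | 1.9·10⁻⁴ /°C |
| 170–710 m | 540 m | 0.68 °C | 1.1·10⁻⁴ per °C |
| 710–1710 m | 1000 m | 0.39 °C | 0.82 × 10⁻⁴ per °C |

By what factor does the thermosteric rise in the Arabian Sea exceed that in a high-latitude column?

1.21

A 0–180 m: 3.2×10⁻⁴ × 0.93 × 180 = 0.053568 m
A 180–770 m: 590 × 1.7×10⁻⁴ × 0.49 = 0.049147 m
A total: 0.102715 m
B Layer 1: 170 × 1.9×10⁻⁴ × 0.39 = 0.012597 m
B 170–710 m: 540 × 1.1×10⁻⁴ × 0.68 = 0.040392 m
B Layer 3: 0.39 × 0.82×10⁻⁴ × 1000 = 0.03198 m
B total: 0.084969 m
Ratio: 0.102715 / 0.084969 ≈ 1.209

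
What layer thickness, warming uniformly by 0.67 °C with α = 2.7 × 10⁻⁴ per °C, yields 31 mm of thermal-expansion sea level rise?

H = Δh/(αΔT) = 0.031 / (2.7×10⁻⁴ × 0.67) ≈ 171.4 m

about 171 m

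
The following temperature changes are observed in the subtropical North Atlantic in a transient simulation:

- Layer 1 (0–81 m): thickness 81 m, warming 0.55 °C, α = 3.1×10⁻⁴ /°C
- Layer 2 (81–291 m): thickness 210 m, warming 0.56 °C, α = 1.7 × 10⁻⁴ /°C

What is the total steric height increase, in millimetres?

0.55 × 81 × 3.1×10⁻⁴ = 0.0138105 m
Layer 2: 210 × 1.7×10⁻⁴ × 0.56 = 0.019992 m
Δh = 0.0138105 + 0.019992 = 0.0338025 m ≈ 33.8 mm

about 33.8 mm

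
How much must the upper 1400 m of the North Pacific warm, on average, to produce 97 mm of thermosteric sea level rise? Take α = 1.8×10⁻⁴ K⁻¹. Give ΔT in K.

ΔT = Δh/(αH) = 0.097 / (1.8×10⁻⁴ × 1400) ≈ 0.3849 K

ΔT ≈ 0.385 K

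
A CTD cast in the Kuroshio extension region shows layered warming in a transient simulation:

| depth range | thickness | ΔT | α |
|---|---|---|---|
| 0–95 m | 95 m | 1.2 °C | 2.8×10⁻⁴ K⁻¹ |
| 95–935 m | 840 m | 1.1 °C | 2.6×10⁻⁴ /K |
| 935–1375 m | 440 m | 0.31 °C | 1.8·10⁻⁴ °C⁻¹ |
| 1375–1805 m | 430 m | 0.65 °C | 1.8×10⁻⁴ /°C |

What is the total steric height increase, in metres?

1.2 × 2.8×10⁻⁴ × 95 = 0.03192 m
Layer 2: 840 × 1.1 × 2.6×10⁻⁴ = 0.24024 m
Layer 3: 0.31 × 440 × 1.8×10⁻⁴ = 0.024552 m
430 × 0.65 × 1.8×10⁻⁴ = 0.05031 m
Δh = 0.03192 + 0.24024 + 0.024552 + 0.05031 = 0.347022 m ≈ 0.347 m

0.347 m of thermosteric rise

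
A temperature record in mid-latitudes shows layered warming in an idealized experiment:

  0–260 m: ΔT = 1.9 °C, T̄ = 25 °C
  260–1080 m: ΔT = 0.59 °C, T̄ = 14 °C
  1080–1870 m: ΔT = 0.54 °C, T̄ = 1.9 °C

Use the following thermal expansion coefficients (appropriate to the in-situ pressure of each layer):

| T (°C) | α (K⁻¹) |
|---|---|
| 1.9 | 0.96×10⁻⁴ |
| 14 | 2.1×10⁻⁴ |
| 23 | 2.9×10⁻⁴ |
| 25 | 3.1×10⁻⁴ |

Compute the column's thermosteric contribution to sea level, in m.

Layer 1 at 25 °C → α = 3.1×10⁻⁴ K⁻¹
Layer 2 at 14 °C → α = 2.1×10⁻⁴ K⁻¹
Layer 3 at 1.9 °C → α = 0.96×10⁻⁴ K⁻¹
Layer 1: 1.9 × 3.1×10⁻⁴ × 260 = 0.15314 m
Layer 2: 820 × 2.1×10⁻⁴ × 0.59 = 0.101598 m
Layer 3: 790 × 0.96×10⁻⁴ × 0.54 = 0.0409536 m
Δh = 0.15314 + 0.101598 + 0.0409536 = 0.2956916 m

0.296 m of thermosteric rise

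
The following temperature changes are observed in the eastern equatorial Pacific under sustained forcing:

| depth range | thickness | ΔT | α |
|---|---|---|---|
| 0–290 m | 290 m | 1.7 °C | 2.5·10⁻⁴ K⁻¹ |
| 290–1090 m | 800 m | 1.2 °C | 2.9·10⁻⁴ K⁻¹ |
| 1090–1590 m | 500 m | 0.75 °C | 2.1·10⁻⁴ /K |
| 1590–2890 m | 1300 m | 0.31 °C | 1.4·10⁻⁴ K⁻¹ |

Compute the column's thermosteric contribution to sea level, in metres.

about 0.54 m

Layer 1: 290 × 2.5×10⁻⁴ × 1.7 = 0.12325 m
290–1090 m: 2.9×10⁻⁴ × 800 × 1.2 = 0.27840 m
2.1×10⁻⁴ × 500 × 0.75 = 0.07875 m
1590–2890 m: 0.31 × 1300 × 1.4×10⁻⁴ = 0.05642 m
Δh = 0.12325 + 0.27840 + 0.07875 + 0.05642 = 0.53682 m ≈ 0.54 m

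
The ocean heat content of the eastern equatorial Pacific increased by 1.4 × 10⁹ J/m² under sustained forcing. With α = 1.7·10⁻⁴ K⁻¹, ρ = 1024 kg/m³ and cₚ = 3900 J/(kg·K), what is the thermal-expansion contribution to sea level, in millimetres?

Δh = αQ/(ρcₚ) = 1.7×10⁻⁴ × 1.4×10⁹ / (1024 × 3900) ≈ 0.059595 m

Δh = 59.6 mm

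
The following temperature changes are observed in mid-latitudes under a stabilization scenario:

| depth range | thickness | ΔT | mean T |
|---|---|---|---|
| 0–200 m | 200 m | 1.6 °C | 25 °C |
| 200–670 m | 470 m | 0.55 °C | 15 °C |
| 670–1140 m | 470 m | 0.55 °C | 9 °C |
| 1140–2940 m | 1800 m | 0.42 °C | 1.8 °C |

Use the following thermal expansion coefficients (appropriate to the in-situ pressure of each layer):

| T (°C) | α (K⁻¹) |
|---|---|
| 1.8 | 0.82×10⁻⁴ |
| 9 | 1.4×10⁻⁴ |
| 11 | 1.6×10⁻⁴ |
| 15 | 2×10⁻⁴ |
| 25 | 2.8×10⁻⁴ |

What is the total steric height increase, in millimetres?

Layer 1 at 25 °C → α = 2.8×10⁻⁴ K⁻¹
Layer 2 at 15 °C → α = 2×10⁻⁴ K⁻¹
Layer 3 at 9 °C → α = 1.4×10⁻⁴ K⁻¹
Layer 4 at 1.8 °C → α = 0.82×10⁻⁴ K⁻¹
0–200 m: 1.6 × 2.8×10⁻⁴ × 200 = 0.08960 m
0.55 × 470 × 2×10⁻⁴ = 0.05170 m
Layer 3: 0.55 × 1.4×10⁻⁴ × 470 = 0.03619 m
1140–2940 m: 0.82×10⁻⁴ × 1800 × 0.42 = 0.061992 m
Δh = 0.08960 + 0.05170 + 0.03619 + 0.061992 = 0.239482 m ≈ 239 mm

about 239 mm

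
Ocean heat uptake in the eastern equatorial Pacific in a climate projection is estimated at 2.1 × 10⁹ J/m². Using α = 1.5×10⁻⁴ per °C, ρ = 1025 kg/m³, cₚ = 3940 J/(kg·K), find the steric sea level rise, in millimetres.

78.0 mm of thermosteric rise

Δh = αQ/(ρcₚ) = 1.5×10⁻⁴ × 2.1×10⁹ / (1025 × 3940) ≈ 0.077999 m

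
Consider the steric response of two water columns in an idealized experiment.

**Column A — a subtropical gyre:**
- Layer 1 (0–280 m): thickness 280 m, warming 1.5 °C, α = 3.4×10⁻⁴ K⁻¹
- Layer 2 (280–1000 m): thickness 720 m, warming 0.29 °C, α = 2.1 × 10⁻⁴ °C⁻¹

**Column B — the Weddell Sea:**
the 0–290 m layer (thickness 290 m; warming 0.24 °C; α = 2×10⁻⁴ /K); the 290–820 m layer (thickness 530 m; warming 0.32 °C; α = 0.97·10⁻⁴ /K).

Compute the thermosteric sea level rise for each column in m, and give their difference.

A: 0.187 m; B: 0.0304 m; difference 0.156 m

A 0–280 m: 1.5 × 3.4×10⁻⁴ × 280 = 0.14280 m
A 280–1000 m: 720 × 0.29 × 2.1×10⁻⁴ = 0.043848 m
A total: 0.186648 m
B 0.24 × 290 × 2×10⁻⁴ = 0.01392 m
B 530 × 0.97×10⁻⁴ × 0.32 = 0.0164512 m
B total: 0.0303712 m
Difference: 0.186648 − 0.0303712 = 0.1562768 m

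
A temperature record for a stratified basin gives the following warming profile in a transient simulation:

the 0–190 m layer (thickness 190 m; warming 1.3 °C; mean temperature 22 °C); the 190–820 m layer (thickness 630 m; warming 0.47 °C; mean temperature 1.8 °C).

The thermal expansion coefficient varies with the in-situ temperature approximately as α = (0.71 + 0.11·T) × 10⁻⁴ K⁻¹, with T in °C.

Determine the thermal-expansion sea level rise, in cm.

Layer 1: α = (0.71 + 0.11×22)×10⁻⁴ = 3.13×10⁻⁴ K⁻¹
Layer 2: α = (0.71 + 0.11×1.8)×10⁻⁴ = 0.908×10⁻⁴ K⁻¹
0–190 m: 3.13×10⁻⁴ × 190 × 1.3 = 0.077311 m
Layer 2: 0.908×10⁻⁴ × 630 × 0.47 = 0.02688588 m
Δh = 0.077311 + 0.02688588 = 0.10419688 m ≈ 10.4 cm

10.4 cm of thermosteric rise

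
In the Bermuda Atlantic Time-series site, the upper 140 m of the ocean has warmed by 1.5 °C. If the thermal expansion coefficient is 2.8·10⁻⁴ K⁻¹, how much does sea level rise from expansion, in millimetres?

Δh = 59 mm

Δh = αΔT·H = 2.8×10⁻⁴ × 1.5 × 140 = 0.05880 m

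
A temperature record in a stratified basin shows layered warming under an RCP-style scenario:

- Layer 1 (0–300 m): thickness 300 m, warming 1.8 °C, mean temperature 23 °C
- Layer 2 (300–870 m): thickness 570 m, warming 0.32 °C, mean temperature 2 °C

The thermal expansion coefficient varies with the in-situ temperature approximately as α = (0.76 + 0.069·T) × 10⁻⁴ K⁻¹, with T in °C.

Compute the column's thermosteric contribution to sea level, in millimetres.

Layer 1: α = (0.76 + 0.069×23)×10⁻⁴ = 2.347×10⁻⁴ K⁻¹
Layer 2: α = (0.76 + 0.069×2)×10⁻⁴ = 0.898×10⁻⁴ K⁻¹
Layer 1: 300 × 1.8 × 2.347×10⁻⁴ = 0.126738 m
Layer 2: 0.32 × 0.898×10⁻⁴ × 570 = 0.01637952 m
Δh = 0.126738 + 0.01637952 = 0.14311752 m

140 mm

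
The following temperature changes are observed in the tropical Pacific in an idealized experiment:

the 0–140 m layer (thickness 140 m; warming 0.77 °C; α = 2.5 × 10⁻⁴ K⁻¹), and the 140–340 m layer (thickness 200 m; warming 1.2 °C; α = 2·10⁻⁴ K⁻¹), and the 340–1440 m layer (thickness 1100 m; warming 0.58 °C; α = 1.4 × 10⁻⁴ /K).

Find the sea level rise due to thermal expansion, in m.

Layer 1: 0.77 × 2.5×10⁻⁴ × 140 = 0.02695 m
2×10⁻⁴ × 200 × 1.2 = 0.04800 m
Layer 3: 0.58 × 1100 × 1.4×10⁻⁴ = 0.08932 m
Δh = 0.02695 + 0.04800 + 0.08932 = 0.16427 m ≈ 0.16 m

Δh = 0.16 m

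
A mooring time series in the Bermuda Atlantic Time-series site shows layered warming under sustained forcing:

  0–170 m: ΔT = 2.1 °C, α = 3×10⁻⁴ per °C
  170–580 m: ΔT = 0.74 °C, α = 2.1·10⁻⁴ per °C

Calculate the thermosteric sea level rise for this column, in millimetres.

170 mm

Layer 1: 3×10⁻⁴ × 2.1 × 170 = 0.10710 m
Layer 2: 2.1×10⁻⁴ × 410 × 0.74 = 0.063714 m
Δh = 0.10710 + 0.063714 = 0.170814 m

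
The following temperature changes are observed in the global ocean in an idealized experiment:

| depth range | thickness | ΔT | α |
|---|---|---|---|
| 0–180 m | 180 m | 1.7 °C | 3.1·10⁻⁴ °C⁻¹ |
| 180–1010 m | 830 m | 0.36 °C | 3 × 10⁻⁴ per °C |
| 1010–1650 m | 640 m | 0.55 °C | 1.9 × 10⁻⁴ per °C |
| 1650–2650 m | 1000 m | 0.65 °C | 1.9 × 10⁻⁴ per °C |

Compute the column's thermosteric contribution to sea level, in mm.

3.1×10⁻⁴ × 1.7 × 180 = 0.09486 m
Layer 2: 830 × 3×10⁻⁴ × 0.36 = 0.08964 m
Layer 3: 640 × 1.9×10⁻⁴ × 0.55 = 0.06688 m
1650–2650 m: 0.65 × 1000 × 1.9×10⁻⁴ = 0.12350 m
Δh = 0.09486 + 0.08964 + 0.06688 + 0.12350 = 0.37488 m ≈ 370 mm

Δh = 370 mm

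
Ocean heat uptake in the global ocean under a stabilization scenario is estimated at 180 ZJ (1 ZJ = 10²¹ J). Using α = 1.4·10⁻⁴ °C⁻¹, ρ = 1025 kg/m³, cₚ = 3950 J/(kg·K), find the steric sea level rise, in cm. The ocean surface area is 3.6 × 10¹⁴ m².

1.7 cm

Per unit area: Q = 180×10²¹ / (3.6×10¹⁴) = 5×10⁸ J/m²
Δh = αQ/(ρcₚ) = 1.4×10⁻⁴ × 5×10⁸ / (1025 × 3950) ≈ 0.017289 m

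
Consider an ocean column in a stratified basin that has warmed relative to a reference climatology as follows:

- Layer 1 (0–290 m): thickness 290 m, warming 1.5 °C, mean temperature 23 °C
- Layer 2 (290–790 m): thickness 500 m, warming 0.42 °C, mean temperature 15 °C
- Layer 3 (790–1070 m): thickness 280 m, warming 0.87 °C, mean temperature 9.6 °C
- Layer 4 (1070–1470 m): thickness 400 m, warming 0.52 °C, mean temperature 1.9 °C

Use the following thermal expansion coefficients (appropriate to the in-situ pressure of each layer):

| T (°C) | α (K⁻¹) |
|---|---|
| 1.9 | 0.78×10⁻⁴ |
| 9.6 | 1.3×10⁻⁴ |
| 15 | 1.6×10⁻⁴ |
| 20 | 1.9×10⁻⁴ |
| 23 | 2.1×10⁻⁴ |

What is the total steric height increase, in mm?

Δh = 170 mm

Layer 1 at 23 °C → α = 2.1×10⁻⁴ K⁻¹
Layer 2 at 15 °C → α = 1.6×10⁻⁴ K⁻¹
Layer 3 at 9.6 °C → α = 1.3×10⁻⁴ K⁻¹
Layer 4 at 1.9 °C → α = 0.78×10⁻⁴ K⁻¹
Layer 1: 290 × 2.1×10⁻⁴ × 1.5 = 0.09135 m
1.6×10⁻⁴ × 500 × 0.42 = 0.03360 m
1.3×10⁻⁴ × 0.87 × 280 = 0.031668 m
Layer 4: 400 × 0.52 × 0.78×10⁻⁴ = 0.016224 m
Δh = 0.09135 + 0.03360 + 0.031668 + 0.016224 = 0.172842 m ≈ 170 mm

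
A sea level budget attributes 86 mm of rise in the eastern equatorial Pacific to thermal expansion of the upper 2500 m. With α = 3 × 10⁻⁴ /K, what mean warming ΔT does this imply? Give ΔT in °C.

about 0.115 °C

ΔT = Δh/(αH) = 0.086 / (3×10⁻⁴ × 2500) ≈ 0.1147 °C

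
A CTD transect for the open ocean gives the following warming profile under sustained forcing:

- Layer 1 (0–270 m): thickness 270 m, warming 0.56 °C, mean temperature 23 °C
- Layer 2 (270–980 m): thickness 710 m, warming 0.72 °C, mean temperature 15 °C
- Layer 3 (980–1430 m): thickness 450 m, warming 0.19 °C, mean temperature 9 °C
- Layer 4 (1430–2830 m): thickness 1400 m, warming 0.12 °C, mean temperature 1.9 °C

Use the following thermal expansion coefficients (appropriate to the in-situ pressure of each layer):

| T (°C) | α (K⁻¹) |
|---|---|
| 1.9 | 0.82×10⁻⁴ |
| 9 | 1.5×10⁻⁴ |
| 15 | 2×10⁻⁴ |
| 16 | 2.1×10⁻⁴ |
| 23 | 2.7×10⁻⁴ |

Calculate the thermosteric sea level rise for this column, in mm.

Δh ≈ 170 mm

Layer 1 at 23 °C → α = 2.7×10⁻⁴ K⁻¹
Layer 2 at 15 °C → α = 2×10⁻⁴ K⁻¹
Layer 3 at 9 °C → α = 1.5×10⁻⁴ K⁻¹
Layer 4 at 1.9 °C → α = 0.82×10⁻⁴ K⁻¹
270 × 0.56 × 2.7×10⁻⁴ = 0.040824 m
Layer 2: 0.72 × 2×10⁻⁴ × 710 = 0.10224 m
450 × 0.19 × 1.5×10⁻⁴ = 0.012825 m
Layer 4: 0.82×10⁻⁴ × 0.12 × 1400 = 0.013776 m
Δh = 0.040824 + 0.10224 + 0.012825 + 0.013776 = 0.169665 m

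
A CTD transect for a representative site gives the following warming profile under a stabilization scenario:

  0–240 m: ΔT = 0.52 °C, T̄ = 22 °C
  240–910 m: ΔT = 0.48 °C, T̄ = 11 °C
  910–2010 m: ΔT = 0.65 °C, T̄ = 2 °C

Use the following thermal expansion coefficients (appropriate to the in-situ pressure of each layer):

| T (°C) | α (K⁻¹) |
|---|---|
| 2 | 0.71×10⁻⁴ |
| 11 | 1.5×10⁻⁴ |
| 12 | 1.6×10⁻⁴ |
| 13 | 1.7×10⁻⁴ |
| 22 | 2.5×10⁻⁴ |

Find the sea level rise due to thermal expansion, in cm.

13.0 cm of thermosteric rise

Layer 1 at 22 °C → α = 2.5×10⁻⁴ K⁻¹
Layer 2 at 11 °C → α = 1.5×10⁻⁴ K⁻¹
Layer 3 at 2 °C → α = 0.71×10⁻⁴ K⁻¹
0.52 × 2.5×10⁻⁴ × 240 = 0.03120 m
670 × 0.48 × 1.5×10⁻⁴ = 0.04824 m
0.71×10⁻⁴ × 1100 × 0.65 = 0.050765 m
Δh = 0.03120 + 0.04824 + 0.050765 = 0.130205 m ≈ 13.0 cm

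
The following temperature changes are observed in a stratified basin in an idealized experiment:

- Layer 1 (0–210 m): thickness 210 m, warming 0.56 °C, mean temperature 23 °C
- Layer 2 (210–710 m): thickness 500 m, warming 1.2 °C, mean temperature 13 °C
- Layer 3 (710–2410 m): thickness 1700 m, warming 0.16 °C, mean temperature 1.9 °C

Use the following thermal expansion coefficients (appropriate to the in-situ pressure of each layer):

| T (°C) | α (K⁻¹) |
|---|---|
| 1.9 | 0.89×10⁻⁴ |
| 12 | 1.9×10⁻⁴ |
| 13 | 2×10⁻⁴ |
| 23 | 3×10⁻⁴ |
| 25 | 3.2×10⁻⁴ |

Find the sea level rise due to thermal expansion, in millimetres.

Layer 1 at 23 °C → α = 3×10⁻⁴ K⁻¹
Layer 2 at 13 °C → α = 2×10⁻⁴ K⁻¹
Layer 3 at 1.9 °C → α = 0.89×10⁻⁴ K⁻¹
0.56 × 3×10⁻⁴ × 210 = 0.03528 m
500 × 1.2 × 2×10⁻⁴ = 0.12000 m
1700 × 0.89×10⁻⁴ × 0.16 = 0.024208 m
Δh = 0.03528 + 0.12000 + 0.024208 = 0.179488 m

about 179 mm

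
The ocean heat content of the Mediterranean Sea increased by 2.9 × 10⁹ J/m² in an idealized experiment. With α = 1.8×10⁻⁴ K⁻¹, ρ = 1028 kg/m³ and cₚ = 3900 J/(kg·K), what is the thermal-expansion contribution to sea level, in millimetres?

Δh ≈ 130 mm

Δh = αQ/(ρcₚ) = 1.8×10⁻⁴ × 2.9×10⁹ / (1028 × 3900) ≈ 0.13020 m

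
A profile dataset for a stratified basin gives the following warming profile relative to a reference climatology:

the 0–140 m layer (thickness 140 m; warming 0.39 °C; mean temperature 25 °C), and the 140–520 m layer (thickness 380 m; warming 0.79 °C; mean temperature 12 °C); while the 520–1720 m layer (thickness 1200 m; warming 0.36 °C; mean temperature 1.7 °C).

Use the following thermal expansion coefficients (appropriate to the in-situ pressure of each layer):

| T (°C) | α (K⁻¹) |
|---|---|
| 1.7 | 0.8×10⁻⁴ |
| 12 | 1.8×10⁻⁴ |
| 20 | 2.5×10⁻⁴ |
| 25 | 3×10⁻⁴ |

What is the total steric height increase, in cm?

Δh = 10.5 cm

Layer 1 at 25 °C → α = 3×10⁻⁴ K⁻¹
Layer 2 at 12 °C → α = 1.8×10⁻⁴ K⁻¹
Layer 3 at 1.7 °C → α = 0.8×10⁻⁴ K⁻¹
Layer 1: 3×10⁻⁴ × 140 × 0.39 = 0.01638 m
Layer 2: 0.79 × 380 × 1.8×10⁻⁴ = 0.054036 m
0.8×10⁻⁴ × 0.36 × 1200 = 0.03456 m
Δh = 0.01638 + 0.054036 + 0.03456 = 0.104976 m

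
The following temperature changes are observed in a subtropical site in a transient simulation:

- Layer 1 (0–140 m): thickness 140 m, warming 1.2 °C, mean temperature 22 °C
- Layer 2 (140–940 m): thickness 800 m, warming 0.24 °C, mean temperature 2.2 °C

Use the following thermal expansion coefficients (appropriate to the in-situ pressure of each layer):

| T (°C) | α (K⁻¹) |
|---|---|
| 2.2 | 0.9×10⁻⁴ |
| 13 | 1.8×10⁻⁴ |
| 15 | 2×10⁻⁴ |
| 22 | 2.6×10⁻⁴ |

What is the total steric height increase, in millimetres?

Layer 1 at 22 °C → α = 2.6×10⁻⁴ K⁻¹
Layer 2 at 2.2 °C → α = 0.9×10⁻⁴ K⁻¹
Layer 1: 140 × 1.2 × 2.6×10⁻⁴ = 0.04368 m
Layer 2: 0.24 × 800 × 0.9×10⁻⁴ = 0.01728 m
Δh = 0.04368 + 0.01728 = 0.06096 m

61.0 mm of thermosteric rise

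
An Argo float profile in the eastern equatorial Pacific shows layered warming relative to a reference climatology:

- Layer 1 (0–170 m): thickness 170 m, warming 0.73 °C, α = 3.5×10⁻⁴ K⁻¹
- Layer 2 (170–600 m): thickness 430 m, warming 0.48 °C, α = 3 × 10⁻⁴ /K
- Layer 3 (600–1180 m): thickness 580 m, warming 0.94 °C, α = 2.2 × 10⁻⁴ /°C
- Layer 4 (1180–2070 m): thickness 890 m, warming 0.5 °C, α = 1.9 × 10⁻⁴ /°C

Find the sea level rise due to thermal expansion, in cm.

Δh ≈ 31 cm

Layer 1: 0.73 × 170 × 3.5×10⁻⁴ = 0.043435 m
0.48 × 430 × 3×10⁻⁴ = 0.06192 m
2.2×10⁻⁴ × 580 × 0.94 = 0.119944 m
Layer 4: 890 × 1.9×10⁻⁴ × 0.5 = 0.08455 m
Δh = 0.043435 + 0.06192 + 0.119944 + 0.08455 = 0.309849 m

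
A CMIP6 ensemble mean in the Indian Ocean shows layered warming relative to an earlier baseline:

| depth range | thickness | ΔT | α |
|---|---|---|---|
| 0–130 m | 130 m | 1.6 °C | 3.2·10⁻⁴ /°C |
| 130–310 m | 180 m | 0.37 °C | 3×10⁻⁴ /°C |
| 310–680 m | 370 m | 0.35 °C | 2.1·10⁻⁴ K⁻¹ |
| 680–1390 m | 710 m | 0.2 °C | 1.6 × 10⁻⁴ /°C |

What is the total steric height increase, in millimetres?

about 136 mm

130 × 1.6 × 3.2×10⁻⁴ = 0.06656 m
Layer 2: 180 × 3×10⁻⁴ × 0.37 = 0.01998 m
0.35 × 2.1×10⁻⁴ × 370 = 0.027195 m
680–1390 m: 1.6×10⁻⁴ × 0.2 × 710 = 0.02272 m
Δh = 0.06656 + 0.01998 + 0.027195 + 0.02272 = 0.136455 m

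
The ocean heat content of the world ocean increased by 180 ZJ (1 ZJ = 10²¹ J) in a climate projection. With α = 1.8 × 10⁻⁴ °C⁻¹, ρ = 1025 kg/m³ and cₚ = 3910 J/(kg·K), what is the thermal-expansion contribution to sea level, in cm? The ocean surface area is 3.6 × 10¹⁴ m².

Per unit area: Q = 180×10²¹ / (3.6×10¹⁴) = 5×10⁸ J/m²
Δh = αQ/(ρcₚ) = 1.8×10⁻⁴ × 5×10⁸ / (1025 × 3910) ≈ 0.022456 m

Δh = 2.25 cm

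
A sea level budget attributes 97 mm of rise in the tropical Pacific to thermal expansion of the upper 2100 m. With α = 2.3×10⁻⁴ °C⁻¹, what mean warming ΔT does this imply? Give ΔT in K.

ΔT = Δh/(αH) = 0.097 / (2.3×10⁻⁴ × 2100) ≈ 0.2008 K

about 0.20 K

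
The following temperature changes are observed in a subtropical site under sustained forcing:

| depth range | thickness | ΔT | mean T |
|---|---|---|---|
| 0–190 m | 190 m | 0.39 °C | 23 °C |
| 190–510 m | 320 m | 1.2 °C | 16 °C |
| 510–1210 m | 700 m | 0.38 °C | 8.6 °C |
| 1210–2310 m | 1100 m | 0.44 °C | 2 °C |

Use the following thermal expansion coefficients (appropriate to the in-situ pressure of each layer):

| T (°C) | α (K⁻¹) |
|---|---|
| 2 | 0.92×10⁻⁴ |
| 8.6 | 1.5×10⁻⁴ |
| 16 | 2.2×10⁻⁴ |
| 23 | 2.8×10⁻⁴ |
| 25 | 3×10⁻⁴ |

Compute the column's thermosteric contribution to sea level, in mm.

Layer 1 at 23 °C → α = 2.8×10⁻⁴ K⁻¹
Layer 2 at 16 °C → α = 2.2×10⁻⁴ K⁻¹
Layer 3 at 8.6 °C → α = 1.5×10⁻⁴ K⁻¹
Layer 4 at 2 °C → α = 0.92×10⁻⁴ K⁻¹
0–190 m: 2.8×10⁻⁴ × 190 × 0.39 = 0.020748 m
2.2×10⁻⁴ × 320 × 1.2 = 0.08448 m
510–1210 m: 0.38 × 700 × 1.5×10⁻⁴ = 0.03990 m
0.92×10⁻⁴ × 1100 × 0.44 = 0.044528 m
Δh = 0.020748 + 0.08448 + 0.03990 + 0.044528 = 0.189656 m

about 190 mm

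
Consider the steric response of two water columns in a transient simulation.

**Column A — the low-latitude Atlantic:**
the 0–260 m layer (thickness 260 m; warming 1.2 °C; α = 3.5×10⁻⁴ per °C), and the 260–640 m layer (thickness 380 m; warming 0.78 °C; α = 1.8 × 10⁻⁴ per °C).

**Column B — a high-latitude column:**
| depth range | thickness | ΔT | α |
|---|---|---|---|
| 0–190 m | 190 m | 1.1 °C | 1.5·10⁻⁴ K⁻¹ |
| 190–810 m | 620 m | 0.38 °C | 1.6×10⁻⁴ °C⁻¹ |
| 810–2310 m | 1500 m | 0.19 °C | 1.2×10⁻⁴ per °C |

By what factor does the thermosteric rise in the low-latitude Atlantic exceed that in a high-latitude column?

a factor of 1.6

A 0–260 m: 3.5×10⁻⁴ × 260 × 1.2 = 0.10920 m
A Layer 2: 380 × 0.78 × 1.8×10⁻⁴ = 0.053352 m
A total: 0.162552 m
B Layer 1: 1.1 × 190 × 1.5×10⁻⁴ = 0.03135 m
B Layer 2: 620 × 1.6×10⁻⁴ × 0.38 = 0.037696 m
B 1500 × 1.2×10⁻⁴ × 0.19 = 0.03420 m
B total: 0.103246 m
Ratio: 0.162552 / 0.103246 ≈ 1.574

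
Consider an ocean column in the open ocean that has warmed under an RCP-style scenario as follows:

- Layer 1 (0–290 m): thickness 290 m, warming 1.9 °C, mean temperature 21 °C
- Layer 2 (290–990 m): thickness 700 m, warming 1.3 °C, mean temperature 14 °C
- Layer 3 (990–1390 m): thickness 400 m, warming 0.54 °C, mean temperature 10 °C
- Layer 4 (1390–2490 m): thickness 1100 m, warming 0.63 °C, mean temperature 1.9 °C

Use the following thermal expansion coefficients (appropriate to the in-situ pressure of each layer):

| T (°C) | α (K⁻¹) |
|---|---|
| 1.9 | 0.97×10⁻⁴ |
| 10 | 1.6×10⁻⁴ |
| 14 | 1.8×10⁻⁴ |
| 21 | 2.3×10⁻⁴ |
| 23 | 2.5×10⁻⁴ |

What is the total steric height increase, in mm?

about 390 mm

Layer 1 at 21 °C → α = 2.3×10⁻⁴ K⁻¹
Layer 2 at 14 °C → α = 1.8×10⁻⁴ K⁻¹
Layer 3 at 10 °C → α = 1.6×10⁻⁴ K⁻¹
Layer 4 at 1.9 °C → α = 0.97×10⁻⁴ K⁻¹
0–290 m: 2.3×10⁻⁴ × 290 × 1.9 = 0.12673 m
Layer 2: 700 × 1.8×10⁻⁴ × 1.3 = 0.16380 m
990–1390 m: 1.6×10⁻⁴ × 400 × 0.54 = 0.03456 m
Layer 4: 0.97×10⁻⁴ × 1100 × 0.63 = 0.067221 m
Δh = 0.12673 + 0.16380 + 0.03456 + 0.067221 = 0.392311 m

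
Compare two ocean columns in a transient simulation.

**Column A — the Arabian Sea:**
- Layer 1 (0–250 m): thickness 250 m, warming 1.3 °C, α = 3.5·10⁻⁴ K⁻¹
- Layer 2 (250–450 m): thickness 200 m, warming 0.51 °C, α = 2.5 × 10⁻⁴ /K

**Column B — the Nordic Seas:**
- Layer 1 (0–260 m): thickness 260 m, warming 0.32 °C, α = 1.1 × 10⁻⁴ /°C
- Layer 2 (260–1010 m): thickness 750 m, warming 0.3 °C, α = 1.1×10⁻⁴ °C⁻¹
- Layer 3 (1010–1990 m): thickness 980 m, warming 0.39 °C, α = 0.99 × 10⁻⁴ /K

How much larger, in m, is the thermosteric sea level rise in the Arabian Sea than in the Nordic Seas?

Δh_A − Δh_B ≈ 0.0675 m

A 0–250 m: 250 × 3.5×10⁻⁴ × 1.3 = 0.11375 m
A Layer 2: 2.5×10⁻⁴ × 200 × 0.51 = 0.02550 m
A total: 0.13925 m
B 0–260 m: 260 × 1.1×10⁻⁴ × 0.32 = 0.009152 m
B Layer 2: 1.1×10⁻⁴ × 0.3 × 750 = 0.02475 m
B Layer 3: 980 × 0.99×10⁻⁴ × 0.39 = 0.0378378 m
B total: 0.0717398 m
Difference: 0.13925 − 0.0717398 = 0.0675102 m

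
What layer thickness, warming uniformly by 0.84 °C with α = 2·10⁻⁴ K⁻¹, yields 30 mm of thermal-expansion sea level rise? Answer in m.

H = Δh/(αΔT) = 0.03 / (2×10⁻⁴ × 0.84) ≈ 178.6 m

H ≈ 179 m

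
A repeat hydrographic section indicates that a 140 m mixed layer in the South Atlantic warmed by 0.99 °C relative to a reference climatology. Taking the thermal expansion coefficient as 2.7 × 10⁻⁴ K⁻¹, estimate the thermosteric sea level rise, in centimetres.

Δh ≈ 3.7 cm

Δh = αΔT·H = 2.7×10⁻⁴ × 0.99 × 140 = 0.037422 m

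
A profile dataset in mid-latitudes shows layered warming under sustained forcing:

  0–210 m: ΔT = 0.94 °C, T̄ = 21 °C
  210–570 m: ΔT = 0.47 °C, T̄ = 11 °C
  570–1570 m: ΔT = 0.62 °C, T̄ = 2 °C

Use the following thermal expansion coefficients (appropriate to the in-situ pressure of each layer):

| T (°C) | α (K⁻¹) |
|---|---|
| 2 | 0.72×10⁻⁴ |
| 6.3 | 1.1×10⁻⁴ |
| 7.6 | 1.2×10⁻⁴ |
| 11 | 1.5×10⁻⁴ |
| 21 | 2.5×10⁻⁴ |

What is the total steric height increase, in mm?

Layer 1 at 21 °C → α = 2.5×10⁻⁴ K⁻¹
Layer 2 at 11 °C → α = 1.5×10⁻⁴ K⁻¹
Layer 3 at 2 °C → α = 0.72×10⁻⁴ K⁻¹
210 × 2.5×10⁻⁴ × 0.94 = 0.04935 m
Layer 2: 1.5×10⁻⁴ × 360 × 0.47 = 0.02538 m
0.72×10⁻⁴ × 1000 × 0.62 = 0.04464 m
Δh = 0.04935 + 0.02538 + 0.04464 = 0.11937 m

119 mm of thermosteric rise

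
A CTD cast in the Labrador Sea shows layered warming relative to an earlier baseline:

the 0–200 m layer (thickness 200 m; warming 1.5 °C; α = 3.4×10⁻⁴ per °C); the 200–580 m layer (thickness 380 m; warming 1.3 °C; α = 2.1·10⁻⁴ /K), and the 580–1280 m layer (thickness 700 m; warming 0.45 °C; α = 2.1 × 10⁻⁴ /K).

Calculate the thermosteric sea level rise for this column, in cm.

3.4×10⁻⁴ × 1.5 × 200 = 0.10200 m
200–580 m: 380 × 2.1×10⁻⁴ × 1.3 = 0.10374 m
Layer 3: 2.1×10⁻⁴ × 0.45 × 700 = 0.06615 m
Δh = 0.10200 + 0.10374 + 0.06615 = 0.27189 m

Δh = 27.2 cm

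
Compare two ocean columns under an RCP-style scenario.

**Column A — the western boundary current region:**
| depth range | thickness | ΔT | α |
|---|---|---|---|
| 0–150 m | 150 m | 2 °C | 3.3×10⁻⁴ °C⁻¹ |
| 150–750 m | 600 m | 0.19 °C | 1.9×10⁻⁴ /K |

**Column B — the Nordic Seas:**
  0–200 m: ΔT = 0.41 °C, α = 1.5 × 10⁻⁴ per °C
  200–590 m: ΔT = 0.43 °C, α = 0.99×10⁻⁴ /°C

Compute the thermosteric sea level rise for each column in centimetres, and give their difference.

A: 12 cm; B: 2.9 cm; difference 9.2 cm

A 0–150 m: 3.3×10⁻⁴ × 150 × 2 = 0.09900 m
A 600 × 1.9×10⁻⁴ × 0.19 = 0.02166 m
A total: 0.12066 m
B 0–200 m: 0.41 × 200 × 1.5×10⁻⁴ = 0.01230 m
B Layer 2: 390 × 0.43 × 0.99×10⁻⁴ = 0.0166023 m
B total: 0.0289023 m
Difference: 0.12066 − 0.0289023 = 0.0917577 m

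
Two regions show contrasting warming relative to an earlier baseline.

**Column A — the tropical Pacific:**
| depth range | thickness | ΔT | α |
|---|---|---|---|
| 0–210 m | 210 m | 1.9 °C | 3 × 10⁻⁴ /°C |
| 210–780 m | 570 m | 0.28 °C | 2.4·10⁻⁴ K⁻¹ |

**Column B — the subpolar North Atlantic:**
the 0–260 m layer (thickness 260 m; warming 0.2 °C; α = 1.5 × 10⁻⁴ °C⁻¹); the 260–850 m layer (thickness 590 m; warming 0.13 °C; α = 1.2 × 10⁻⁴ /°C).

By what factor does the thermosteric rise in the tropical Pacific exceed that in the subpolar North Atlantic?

a factor of 9.29

A 1.9 × 3×10⁻⁴ × 210 = 0.11970 m
A 0.28 × 570 × 2.4×10⁻⁴ = 0.038304 m
A total: 0.158004 m
B 0.2 × 1.5×10⁻⁴ × 260 = 0.00780 m
B 590 × 0.13 × 1.2×10⁻⁴ = 0.009204 m
B total: 0.017004 m
Ratio: 0.158004 / 0.017004 ≈ 9.292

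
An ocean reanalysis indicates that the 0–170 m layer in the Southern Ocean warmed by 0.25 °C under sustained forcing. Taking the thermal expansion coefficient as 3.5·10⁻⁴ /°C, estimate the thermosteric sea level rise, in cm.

Δh = αΔT·H = 3.5×10⁻⁴ × 0.25 × 170 = 0.014875 m

1.49 cm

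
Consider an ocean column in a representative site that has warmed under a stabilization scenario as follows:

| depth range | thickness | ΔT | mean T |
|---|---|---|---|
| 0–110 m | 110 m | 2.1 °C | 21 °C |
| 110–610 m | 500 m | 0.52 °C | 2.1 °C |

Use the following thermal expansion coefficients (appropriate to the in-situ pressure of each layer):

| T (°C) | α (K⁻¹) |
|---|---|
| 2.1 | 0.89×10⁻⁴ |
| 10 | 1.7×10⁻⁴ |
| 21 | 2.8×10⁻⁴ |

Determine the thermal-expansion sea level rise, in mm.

Δh ≈ 88 mm

Layer 1 at 21 °C → α = 2.8×10⁻⁴ K⁻¹
Layer 2 at 2.1 °C → α = 0.89×10⁻⁴ K⁻¹
0–110 m: 110 × 2.8×10⁻⁴ × 2.1 = 0.06468 m
500 × 0.52 × 0.89×10⁻⁴ = 0.02314 m
Δh = 0.06468 + 0.02314 = 0.08782 m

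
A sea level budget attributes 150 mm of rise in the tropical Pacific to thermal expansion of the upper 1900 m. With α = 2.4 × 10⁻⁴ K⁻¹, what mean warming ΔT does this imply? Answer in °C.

ΔT ≈ 0.33 °C

ΔT = Δh/(αH) = 0.15 / (2.4×10⁻⁴ × 1900) ≈ 0.3289 °C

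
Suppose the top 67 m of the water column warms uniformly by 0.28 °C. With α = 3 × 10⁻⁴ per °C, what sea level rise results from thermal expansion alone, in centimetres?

Δh = αΔT·H = 3×10⁻⁴ × 0.28 × 67 = 0.005628 m

0.563 cm of thermosteric rise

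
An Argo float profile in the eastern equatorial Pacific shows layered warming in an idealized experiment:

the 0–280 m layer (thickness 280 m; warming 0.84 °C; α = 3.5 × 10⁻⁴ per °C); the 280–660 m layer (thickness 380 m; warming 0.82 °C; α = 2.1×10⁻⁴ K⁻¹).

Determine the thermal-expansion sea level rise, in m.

0.15 m

Layer 1: 3.5×10⁻⁴ × 0.84 × 280 = 0.08232 m
0.82 × 2.1×10⁻⁴ × 380 = 0.065436 m
Δh = 0.08232 + 0.065436 = 0.147756 m ≈ 0.15 m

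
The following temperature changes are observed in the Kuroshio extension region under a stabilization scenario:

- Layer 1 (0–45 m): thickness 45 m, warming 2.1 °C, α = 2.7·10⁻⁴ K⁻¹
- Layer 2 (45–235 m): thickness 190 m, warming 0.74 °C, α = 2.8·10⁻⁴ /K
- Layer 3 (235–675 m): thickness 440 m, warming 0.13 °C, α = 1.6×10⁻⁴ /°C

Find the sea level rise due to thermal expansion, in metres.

Layer 1: 2.1 × 45 × 2.7×10⁻⁴ = 0.025515 m
190 × 0.74 × 2.8×10⁻⁴ = 0.039368 m
235–675 m: 1.6×10⁻⁴ × 0.13 × 440 = 0.009152 m
Δh = 0.025515 + 0.039368 + 0.009152 = 0.074035 m

Δh ≈ 0.0740 m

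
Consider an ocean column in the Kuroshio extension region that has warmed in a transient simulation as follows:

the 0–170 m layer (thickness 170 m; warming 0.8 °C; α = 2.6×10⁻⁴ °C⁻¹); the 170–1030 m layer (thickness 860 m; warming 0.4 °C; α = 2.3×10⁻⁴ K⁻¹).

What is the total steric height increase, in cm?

Δh = 11 cm

Layer 1: 170 × 0.8 × 2.6×10⁻⁴ = 0.03536 m
2.3×10⁻⁴ × 0.4 × 860 = 0.07912 m
Δh = 0.03536 + 0.07912 = 0.11448 m ≈ 11 cm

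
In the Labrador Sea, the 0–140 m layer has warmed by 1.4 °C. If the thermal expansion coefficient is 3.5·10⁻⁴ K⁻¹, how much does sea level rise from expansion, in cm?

Δh = αΔT·H = 3.5×10⁻⁴ × 1.4 × 140 = 0.06860 m

Δh = 6.86 cm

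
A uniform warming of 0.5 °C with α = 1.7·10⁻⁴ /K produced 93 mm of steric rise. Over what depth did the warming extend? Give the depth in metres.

H = Δh/(αΔT) = 0.093 / (1.7×10⁻⁴ × 0.5) ≈ 1094 m

about 1100 m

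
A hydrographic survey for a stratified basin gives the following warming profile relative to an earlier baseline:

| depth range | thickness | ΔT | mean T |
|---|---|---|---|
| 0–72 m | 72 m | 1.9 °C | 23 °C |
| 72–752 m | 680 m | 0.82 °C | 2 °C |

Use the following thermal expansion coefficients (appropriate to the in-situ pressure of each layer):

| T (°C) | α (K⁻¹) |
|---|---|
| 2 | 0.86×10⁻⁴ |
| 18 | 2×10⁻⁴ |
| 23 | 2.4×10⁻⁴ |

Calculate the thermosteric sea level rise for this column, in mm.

80.8 mm of thermosteric rise

Layer 1 at 23 °C → α = 2.4×10⁻⁴ K⁻¹
Layer 2 at 2 °C → α = 0.86×10⁻⁴ K⁻¹
Layer 1: 2.4×10⁻⁴ × 72 × 1.9 = 0.032832 m
Layer 2: 0.82 × 0.86×10⁻⁴ × 680 = 0.0479536 m
Δh = 0.032832 + 0.0479536 = 0.0807856 m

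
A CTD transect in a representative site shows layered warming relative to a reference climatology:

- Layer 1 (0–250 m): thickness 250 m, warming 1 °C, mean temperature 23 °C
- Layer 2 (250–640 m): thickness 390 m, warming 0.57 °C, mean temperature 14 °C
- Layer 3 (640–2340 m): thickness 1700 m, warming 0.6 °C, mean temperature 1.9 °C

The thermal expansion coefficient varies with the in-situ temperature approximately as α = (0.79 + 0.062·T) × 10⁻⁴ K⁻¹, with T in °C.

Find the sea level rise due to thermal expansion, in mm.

180 mm

Layer 1: α = (0.79 + 0.062×23)×10⁻⁴ = 2.216×10⁻⁴ K⁻¹
Layer 2: α = (0.79 + 0.062×14)×10⁻⁴ = 1.658×10⁻⁴ K⁻¹
Layer 3: α = (0.79 + 0.062×1.9)×10⁻⁴ = 0.9078×10⁻⁴ K⁻¹
Layer 1: 250 × 2.216×10⁻⁴ × 1 = 0.05540 m
1.658×10⁻⁴ × 390 × 0.57 = 0.03685734 m
0.6 × 0.9078×10⁻⁴ × 1700 = 0.0925956 m
Δh = 0.05540 + 0.03685734 + 0.0925956 = 0.18485294 m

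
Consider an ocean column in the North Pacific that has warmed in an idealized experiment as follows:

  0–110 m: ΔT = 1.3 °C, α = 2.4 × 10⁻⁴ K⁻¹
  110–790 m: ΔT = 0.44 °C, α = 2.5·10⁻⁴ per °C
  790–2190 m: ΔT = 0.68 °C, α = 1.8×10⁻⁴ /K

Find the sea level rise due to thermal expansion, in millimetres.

280 mm

Layer 1: 1.3 × 110 × 2.4×10⁻⁴ = 0.03432 m
110–790 m: 0.44 × 2.5×10⁻⁴ × 680 = 0.07480 m
Layer 3: 0.68 × 1.8×10⁻⁴ × 1400 = 0.17136 m
Δh = 0.03432 + 0.07480 + 0.17136 = 0.28048 m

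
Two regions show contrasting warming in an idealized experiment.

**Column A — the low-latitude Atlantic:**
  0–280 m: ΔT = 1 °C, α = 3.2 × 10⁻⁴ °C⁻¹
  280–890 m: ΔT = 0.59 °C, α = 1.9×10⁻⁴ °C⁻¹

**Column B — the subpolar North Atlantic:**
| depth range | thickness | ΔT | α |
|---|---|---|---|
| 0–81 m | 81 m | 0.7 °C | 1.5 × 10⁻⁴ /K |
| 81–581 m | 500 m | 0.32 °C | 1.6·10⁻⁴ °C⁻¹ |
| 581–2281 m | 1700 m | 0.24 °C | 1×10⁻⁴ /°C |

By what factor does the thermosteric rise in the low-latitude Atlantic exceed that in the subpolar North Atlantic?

A Layer 1: 1 × 3.2×10⁻⁴ × 280 = 0.08960 m
A 280–890 m: 0.59 × 1.9×10⁻⁴ × 610 = 0.068381 m
A total: 0.157981 m
B 81 × 1.5×10⁻⁴ × 0.7 = 0.008505 m
B Layer 2: 0.32 × 1.6×10⁻⁴ × 500 = 0.02560 m
B 1×10⁻⁴ × 1700 × 0.24 = 0.04080 m
B total: 0.074905 m
Ratio: 0.157981 / 0.074905 ≈ 2.109

≈ 2.11×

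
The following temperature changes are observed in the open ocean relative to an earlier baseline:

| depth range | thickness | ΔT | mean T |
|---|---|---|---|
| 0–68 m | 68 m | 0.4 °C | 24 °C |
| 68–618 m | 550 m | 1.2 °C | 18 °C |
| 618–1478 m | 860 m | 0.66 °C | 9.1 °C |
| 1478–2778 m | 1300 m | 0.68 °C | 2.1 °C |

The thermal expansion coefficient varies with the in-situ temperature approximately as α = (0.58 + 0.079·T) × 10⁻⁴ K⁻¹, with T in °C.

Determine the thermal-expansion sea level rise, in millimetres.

about 280 mm

Layer 1: α = (0.58 + 0.079×24)×10⁻⁴ = 2.476×10⁻⁴ K⁻¹
Layer 2: α = (0.58 + 0.079×18)×10⁻⁴ = 2.002×10⁻⁴ K⁻¹
Layer 3: α = (0.58 + 0.079×9.1)×10⁻⁴ = 1.2989×10⁻⁴ K⁻¹
Layer 4: α = (0.58 + 0.079×2.1)×10⁻⁴ = 0.7459×10⁻⁴ K⁻¹
0–68 m: 0.4 × 68 × 2.476×10⁻⁴ = 0.00673472 m
68–618 m: 550 × 1.2 × 2.002×10⁻⁴ = 0.132132 m
Layer 3: 1.2989×10⁻⁴ × 860 × 0.66 = 0.073725564 m
1478–2778 m: 0.7459×10⁻⁴ × 0.68 × 1300 = 0.06593756 m
Δh = 0.00673472 + 0.132132 + 0.073725564 + 0.06593756 = 0.278529844 m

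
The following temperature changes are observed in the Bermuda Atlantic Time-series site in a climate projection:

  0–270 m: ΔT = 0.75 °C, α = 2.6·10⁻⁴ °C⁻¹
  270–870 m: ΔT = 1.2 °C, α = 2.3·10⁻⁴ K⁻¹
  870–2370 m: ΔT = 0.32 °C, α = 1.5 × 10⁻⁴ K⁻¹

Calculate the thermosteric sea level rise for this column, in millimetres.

Δh ≈ 290 mm

270 × 0.75 × 2.6×10⁻⁴ = 0.05265 m
270–870 m: 2.3×10⁻⁴ × 1.2 × 600 = 0.16560 m
870–2370 m: 1.5×10⁻⁴ × 1500 × 0.32 = 0.07200 m
Δh = 0.05265 + 0.16560 + 0.07200 = 0.29025 m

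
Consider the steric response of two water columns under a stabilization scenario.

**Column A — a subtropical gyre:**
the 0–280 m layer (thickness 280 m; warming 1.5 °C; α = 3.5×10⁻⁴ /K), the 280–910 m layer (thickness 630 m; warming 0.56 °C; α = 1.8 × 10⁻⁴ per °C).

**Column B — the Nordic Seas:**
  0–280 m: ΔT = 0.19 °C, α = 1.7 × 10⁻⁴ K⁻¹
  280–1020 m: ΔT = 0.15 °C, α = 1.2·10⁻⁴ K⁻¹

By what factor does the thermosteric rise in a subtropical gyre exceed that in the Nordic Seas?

≈ 9.4×

A 280 × 1.5 × 3.5×10⁻⁴ = 0.14700 m
A 280–910 m: 630 × 0.56 × 1.8×10⁻⁴ = 0.063504 m
A total: 0.210504 m
B 0–280 m: 0.19 × 1.7×10⁻⁴ × 280 = 0.009044 m
B Layer 2: 740 × 1.2×10⁻⁴ × 0.15 = 0.01332 m
B total: 0.022364 m
Ratio: 0.210504 / 0.022364 ≈ 9.413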